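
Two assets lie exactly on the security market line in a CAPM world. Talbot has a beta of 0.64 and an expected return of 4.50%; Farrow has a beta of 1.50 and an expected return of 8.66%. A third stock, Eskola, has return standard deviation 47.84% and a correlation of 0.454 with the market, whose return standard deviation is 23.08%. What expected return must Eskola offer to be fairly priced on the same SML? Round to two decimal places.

5.96%

MRP = (8.66% − 4.50%) / (1.50 − 0.64) = 4.8372%
R_f = 4.50% − 0.64 × 4.8372% = 1.4042%
β_Eskola = ρ·σ_i/σ_m = 0.454 × 47.84 / 23.08 = 0.9410
E(R_Eskola) = R_f + β × MRP = 1.4042% + 0.9410 × 4.8372% = 5.96%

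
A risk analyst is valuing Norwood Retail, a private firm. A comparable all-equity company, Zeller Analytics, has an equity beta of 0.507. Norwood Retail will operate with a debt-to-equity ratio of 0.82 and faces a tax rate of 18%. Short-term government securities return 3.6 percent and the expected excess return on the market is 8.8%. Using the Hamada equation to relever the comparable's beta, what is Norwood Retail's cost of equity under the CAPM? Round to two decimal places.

11.06%

β_L = β_U × [1 + (1 − t)(D/E)] = 0.507 × [1 + (1 − 0.18) × 0.82]
    = 0.507 × [1 + 0.82 × 0.82] = 0.507 × 1.6724 = 0.8479
E(R) = R_f + β_L × MRP = 3.6% + 0.8479 × 8.8% = 11.06%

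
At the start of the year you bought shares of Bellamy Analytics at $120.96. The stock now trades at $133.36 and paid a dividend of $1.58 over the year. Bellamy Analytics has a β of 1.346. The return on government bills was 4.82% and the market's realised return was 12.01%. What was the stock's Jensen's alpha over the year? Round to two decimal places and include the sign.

-2.94%

Realised HPR = (P1 + D1 − P0) / P0 = (133.36 + 1.58 − 120.96) / 120.96 = 13.98 / 120.96 = 11.5575%
MRP = 12.01% − 4.82% = 7.19%
CAPM required = R_f + β·MRP = 4.82% + 1.346 × 7.19% = 14.49774%
α = realised − required = 11.5575% − 14.49774% = -2.94%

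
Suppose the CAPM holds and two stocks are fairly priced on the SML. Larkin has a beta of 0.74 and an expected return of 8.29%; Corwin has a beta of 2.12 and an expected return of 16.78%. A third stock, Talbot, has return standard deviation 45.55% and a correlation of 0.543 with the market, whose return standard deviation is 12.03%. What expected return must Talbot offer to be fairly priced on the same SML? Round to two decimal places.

MRP = (16.78% − 8.29%) / (2.12 − 0.74) = 6.1522%
R_f = 8.29% − 0.74 × 6.1522% = 3.7374%
β_Talbot = ρ·σ_i/σ_m = 0.543 × 45.55 / 12.03 = 2.0560
E(R_Talbot) = R_f + β × MRP = 3.7374% + 2.0560 × 6.1522% = 16.39%

16.39%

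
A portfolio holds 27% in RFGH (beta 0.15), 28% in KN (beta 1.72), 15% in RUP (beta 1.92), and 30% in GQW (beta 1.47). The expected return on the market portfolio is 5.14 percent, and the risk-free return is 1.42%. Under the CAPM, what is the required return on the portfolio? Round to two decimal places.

6.07%

β_P = Σ w_i β_i = 0.27×0.15 + 0.28×1.72 + 0.15×1.92 + 0.30×1.47 = 1.2511
MRP = 5.14% − 1.42% = 3.72%
E(R_P) = R_f + β_P × MRP = 1.42% + 1.2511 × 3.72% = 6.07%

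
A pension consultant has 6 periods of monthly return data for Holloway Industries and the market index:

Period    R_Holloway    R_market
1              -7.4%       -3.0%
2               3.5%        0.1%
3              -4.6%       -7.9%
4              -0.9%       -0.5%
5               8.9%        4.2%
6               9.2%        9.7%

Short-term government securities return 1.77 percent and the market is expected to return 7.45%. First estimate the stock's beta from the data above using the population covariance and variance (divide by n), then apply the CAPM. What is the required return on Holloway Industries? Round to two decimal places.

7.45%

Mean R_i = (-7.4 + 3.5 − 4.6 − 0.9 + 8.9 + 9.2) / 6 = 1.4500%
Mean R_m = (-3.0 + 0.1 − 7.9 − 0.5 + 4.2 + 9.7) / 6 = 0.4333%
Σ(R_i − R̄_i)(R_m − R̄_m) = 182.1900  ⇒  Cov = 182.1900 / 6 = 30.3650
Σ(R_m − R̄_m)² = 182.2733  ⇒  Var(R_m) = 182.2733 / 6 = 30.3789
β = Cov / Var(R_m) = 30.3650 / 30.3789 = 0.9995
MRP = 7.45% − 1.77% = 5.68%
E(R) = R_f + β × MRP = 1.77% + 0.9995 × 5.68% = 7.45%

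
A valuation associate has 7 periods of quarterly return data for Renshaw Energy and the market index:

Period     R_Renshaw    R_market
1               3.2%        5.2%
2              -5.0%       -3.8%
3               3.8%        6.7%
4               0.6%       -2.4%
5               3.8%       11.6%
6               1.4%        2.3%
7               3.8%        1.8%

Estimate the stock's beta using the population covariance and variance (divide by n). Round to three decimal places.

0.461

Mean R_i = (3.2 − 5.0 + 3.8 + 0.6 + 3.8 + 1.4 + 3.8) / 7 = 1.6571%
Mean R_m = (5.2 − 3.8 + 6.7 − 2.4 + 11.6 + 2.3 + 1.8) / 7 = 3.0571%
Σ(R_i − R̄_i)(R_m − R̄_m) = 78.3371  ⇒  Cov = 78.3371 / 7 = 11.1910
Σ(R_m − R̄_m)² = 169.7971  ⇒  Var(R_m) = 169.7971 / 7 = 24.2567
β = Cov / Var(R_m) = 11.1910 / 24.2567 = 0.4614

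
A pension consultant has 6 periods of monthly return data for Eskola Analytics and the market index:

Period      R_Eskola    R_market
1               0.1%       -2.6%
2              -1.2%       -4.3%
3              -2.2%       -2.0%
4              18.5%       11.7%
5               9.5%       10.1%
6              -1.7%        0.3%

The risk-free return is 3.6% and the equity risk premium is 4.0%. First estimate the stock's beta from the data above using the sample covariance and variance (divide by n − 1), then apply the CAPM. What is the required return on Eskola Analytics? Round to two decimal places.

8.12%

Mean R_i = (0.1 − 1.2 − 2.2 + 18.5 + 9.5 − 1.7) / 6 = 3.8333%
Mean R_m = (-2.6 − 4.3 − 2.0 + 11.7 + 10.1 + 0.3) / 6 = 2.2000%
Σ(R_i − R̄_i)(R_m − R̄_m) = 270.5900  ⇒  Cov = 270.5900 / 5 = 54.1180
Σ(R_m − R̄_m)² = 239.2000  ⇒  Var(R_m) = 239.2000 / 5 = 47.8400
β = Cov / Var(R_m) = 54.1180 / 47.8400 = 1.1312
E(R) = R_f + β × MRP = 3.6% + 1.1312 × 4.0% = 8.12%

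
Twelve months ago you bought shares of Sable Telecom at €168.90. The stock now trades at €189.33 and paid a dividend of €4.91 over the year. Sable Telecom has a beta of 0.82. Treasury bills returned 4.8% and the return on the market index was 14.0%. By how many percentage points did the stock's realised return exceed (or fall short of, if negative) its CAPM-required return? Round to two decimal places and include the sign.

Realised HPR = (P1 + D1 − P0) / P0 = (189.33 + 4.91 − 168.90) / 168.90 = 25.34 / 168.90 = 15.0030%
MRP = 14.0% − 4.8% = 9.20%
CAPM required = R_f + β·MRP = 4.8% + 0.82 × 9.2% = 12.3440%
α = realised − required = 15.0030% − 12.3440% = +2.66%

+2.66%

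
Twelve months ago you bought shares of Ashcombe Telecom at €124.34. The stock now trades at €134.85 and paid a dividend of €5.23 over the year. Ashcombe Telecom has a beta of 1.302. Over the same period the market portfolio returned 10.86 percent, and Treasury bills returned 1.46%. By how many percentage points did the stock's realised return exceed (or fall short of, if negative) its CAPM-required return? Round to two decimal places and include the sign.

-1.04%

Realised HPR = (P1 + D1 − P0) / P0 = (134.85 + 5.23 − 124.34) / 124.34 = 15.74 / 124.34 = 12.6588%
MRP = 10.86% − 1.46% = 9.40%
CAPM required = R_f + β·MRP = 1.46% + 1.302 × 9.40% = 13.69880%
α = realised − required = 12.6588% − 13.69880% = -1.04%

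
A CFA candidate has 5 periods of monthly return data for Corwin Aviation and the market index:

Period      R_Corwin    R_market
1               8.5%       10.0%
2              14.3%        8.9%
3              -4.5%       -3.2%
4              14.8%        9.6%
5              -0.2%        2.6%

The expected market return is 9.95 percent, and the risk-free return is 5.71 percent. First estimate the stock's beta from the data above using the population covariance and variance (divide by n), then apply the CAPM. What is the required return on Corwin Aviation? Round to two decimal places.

Mean R_i = (8.5 + 14.3 − 4.5 + 14.8 − 0.2) / 5 = 6.5800%
Mean R_m = (10.0 + 8.9 − 3.2 + 9.6 + 2.6) / 5 = 5.5800%
Σ(R_i − R̄_i)(R_m − R̄_m) = 184.6480  ⇒  Cov = 184.6480 / 5 = 36.9296
Σ(R_m − R̄_m)² = 132.6880  ⇒  Var(R_m) = 132.6880 / 5 = 26.5376
β = Cov / Var(R_m) = 36.9296 / 26.5376 = 1.3916
MRP = 9.95% − 5.71% = 4.24%
E(R) = R_f + β × MRP = 5.71% + 1.3916 × 4.24% = 11.61%

11.61%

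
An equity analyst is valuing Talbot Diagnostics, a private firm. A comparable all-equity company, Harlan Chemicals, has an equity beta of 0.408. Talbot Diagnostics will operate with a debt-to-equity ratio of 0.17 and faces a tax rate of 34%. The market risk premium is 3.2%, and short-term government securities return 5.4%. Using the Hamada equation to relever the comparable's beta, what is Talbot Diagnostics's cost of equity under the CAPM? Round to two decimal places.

6.85%

β_L = β_U × [1 + (1 − t)(D/E)] = 0.408 × [1 + (1 − 0.34) × 0.17]
    = 0.408 × [1 + 0.66 × 0.17] = 0.408 × 1.1122 = 0.4538
E(R) = R_f + β_L × MRP = 5.4% + 0.4538 × 3.2% = 6.85%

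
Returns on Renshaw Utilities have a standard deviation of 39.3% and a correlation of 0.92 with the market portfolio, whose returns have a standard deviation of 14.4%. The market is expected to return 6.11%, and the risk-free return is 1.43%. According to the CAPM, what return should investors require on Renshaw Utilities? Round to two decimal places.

13.18%

β = ρ × σ_i / σ_m = 0.92 × 39.3% / 14.4% = 2.5108
MRP = 6.11% − 1.43% = 4.68%
E(R) = 1.43% + 2.5108 × 4.68% = 13.18%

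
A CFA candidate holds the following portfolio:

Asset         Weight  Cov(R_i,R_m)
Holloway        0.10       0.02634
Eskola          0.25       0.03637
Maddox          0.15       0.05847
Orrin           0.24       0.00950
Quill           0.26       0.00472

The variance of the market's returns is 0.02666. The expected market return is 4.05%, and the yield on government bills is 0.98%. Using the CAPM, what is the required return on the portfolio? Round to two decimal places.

β_Holloway = 0.02634 / 0.02666 = 0.9880
β_Eskola = 0.03637 / 0.02666 = 1.3642
β_Maddox = 0.05847 / 0.02666 = 2.1932
β_Orrin = 0.00950 / 0.02666 = 0.3563
β_Quill = 0.00472 / 0.02666 = 0.1770
β_P = Σ w_i β_i = 0.10×0.9880 + 0.25×1.3642 + 0.15×2.1932 + 0.24×0.3563 + 0.26×0.1770 = 0.9004
MRP = 4.05% − 0.98% = 3.07%
E(R_P) = R_f + β_P × MRP = 0.98% + 0.9004 × 3.07% = 3.74%

3.74%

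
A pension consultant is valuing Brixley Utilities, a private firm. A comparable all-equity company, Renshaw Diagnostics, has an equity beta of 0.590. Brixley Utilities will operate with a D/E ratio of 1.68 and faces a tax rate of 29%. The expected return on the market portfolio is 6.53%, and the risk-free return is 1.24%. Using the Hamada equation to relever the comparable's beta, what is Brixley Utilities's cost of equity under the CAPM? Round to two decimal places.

β_L = β_U × [1 + (1 − t)(D/E)] = 0.590 × [1 + (1 − 0.29) × 1.68]
    = 0.590 × [1 + 0.71 × 1.68] = 0.590 × 2.1928 = 1.2938
MRP = 6.53% − 1.24% = 5.29%
E(R) = R_f + β_L × MRP = 1.24% + 1.2938 × 5.29% = 8.08%

8.08%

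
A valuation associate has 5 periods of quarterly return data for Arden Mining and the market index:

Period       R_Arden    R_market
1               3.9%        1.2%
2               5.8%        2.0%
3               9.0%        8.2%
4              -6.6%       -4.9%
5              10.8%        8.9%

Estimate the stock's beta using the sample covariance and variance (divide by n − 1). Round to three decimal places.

Mean R_i = (3.9 + 5.8 + 9.0 − 6.6 + 10.8) / 5 = 4.5800%
Mean R_m = (1.2 + 2.0 + 8.2 − 4.9 + 8.9) / 5 = 3.0800%
Σ(R_i − R̄_i)(R_m − R̄_m) = 148.0080  ⇒  Cov = 148.0080 / 4 = 37.0020
Σ(R_m − R̄_m)² = 128.4680  ⇒  Var(R_m) = 128.4680 / 4 = 32.1170
β = Cov / Var(R_m) = 37.0020 / 32.1170 = 1.1521

1.152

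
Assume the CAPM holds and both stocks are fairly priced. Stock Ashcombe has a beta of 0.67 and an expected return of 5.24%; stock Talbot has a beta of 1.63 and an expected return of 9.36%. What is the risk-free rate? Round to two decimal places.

2.36%

Both satisfy E(R) = R_f + β·MRP, so the slope of the SML is
MRP = (9.36% − 5.24%) / (1.63 − 0.67) = 4.12% / 0.96 = 4.2917%
R_f = E(R_Ashcombe) − β_Ashcombe·MRP = 5.24% − 0.67 × 4.2917% = 2.3646%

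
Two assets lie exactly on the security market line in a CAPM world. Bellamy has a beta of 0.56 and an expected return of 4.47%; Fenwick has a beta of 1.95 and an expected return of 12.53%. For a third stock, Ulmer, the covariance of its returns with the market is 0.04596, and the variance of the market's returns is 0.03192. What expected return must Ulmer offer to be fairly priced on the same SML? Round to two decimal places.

9.57%

MRP = (12.53% − 4.47%) / (1.95 − 0.56) = 5.7986%
R_f = 4.47% − 0.56 × 5.7986% = 1.2228%
β_Ulmer = Cov / Var(R_m) = 0.04596 / 0.03192 = 1.4398
E(R_Ulmer) = R_f + β × MRP = 1.2228% + 1.4398 × 5.7986% = 9.57%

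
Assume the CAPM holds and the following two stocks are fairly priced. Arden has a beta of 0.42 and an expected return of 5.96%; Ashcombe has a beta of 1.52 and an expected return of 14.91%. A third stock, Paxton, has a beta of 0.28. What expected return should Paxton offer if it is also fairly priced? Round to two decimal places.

4.82%

MRP (SML slope) = (14.91% − 5.96%) / (1.52 − 0.42) = 8.95% / 1.10 = 8.1364%
R_f (intercept) = 5.96% − 0.42 × 8.1364% = 2.5427%
E(R_Paxton) = R_f + β × MRP = 2.5427% + 0.28 × 8.1364% = 4.82%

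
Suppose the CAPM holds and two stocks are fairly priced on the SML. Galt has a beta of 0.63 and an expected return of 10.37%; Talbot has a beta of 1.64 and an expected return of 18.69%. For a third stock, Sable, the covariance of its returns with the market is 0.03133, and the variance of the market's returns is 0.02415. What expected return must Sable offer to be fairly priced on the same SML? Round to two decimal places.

MRP = (18.69% − 10.37%) / (1.64 − 0.63) = 8.2376%
R_f = 10.37% − 0.63 × 8.2376% = 5.1803%
β_Sable = Cov / Var(R_m) = 0.03133 / 0.02415 = 1.2973
E(R_Sable) = R_f + β × MRP = 5.1803% + 1.2973 × 8.2376% = 15.87%

15.87%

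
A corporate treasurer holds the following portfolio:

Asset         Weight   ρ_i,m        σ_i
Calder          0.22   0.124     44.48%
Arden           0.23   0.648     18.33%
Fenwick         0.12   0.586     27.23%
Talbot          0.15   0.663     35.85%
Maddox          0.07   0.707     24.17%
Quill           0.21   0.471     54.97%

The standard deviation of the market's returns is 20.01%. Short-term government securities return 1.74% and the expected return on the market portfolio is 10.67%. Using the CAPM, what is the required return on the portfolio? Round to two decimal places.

8.91%

β_Calder = 0.124 × 44.48% / 20.01% = 0.2756
β_Arden = 0.648 × 18.33% / 20.01% = 0.5936
β_Fenwick = 0.586 × 27.23% / 20.01% = 0.7974
β_Talbot = 0.663 × 35.85% / 20.01% = 1.1878
β_Maddox = 0.707 × 24.17% / 20.01% = 0.8540
β_Quill = 0.471 × 54.97% / 20.01% = 1.2939
β_P = Σ w_i β_i = 0.22×0.2756 + 0.23×0.5936 + 0.12×0.7974 + 0.15×1.1878 + 0.07×0.8540 + 0.21×1.2939 = 0.8025
MRP = 10.67% − 1.74% = 8.93%
E(R_P) = R_f + β_P × MRP = 1.74% + 0.8025 × 8.93% = 8.91%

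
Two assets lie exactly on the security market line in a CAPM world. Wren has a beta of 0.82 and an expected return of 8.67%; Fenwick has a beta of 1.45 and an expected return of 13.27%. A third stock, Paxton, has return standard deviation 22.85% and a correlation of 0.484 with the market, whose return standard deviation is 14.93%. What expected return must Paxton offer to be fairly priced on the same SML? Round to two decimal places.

MRP = (13.27% − 8.67%) / (1.45 − 0.82) = 7.3016%
R_f = 8.67% − 0.82 × 7.3016% = 2.6827%
β_Paxton = ρ·σ_i/σ_m = 0.484 × 22.85 / 14.93 = 0.7408
E(R_Paxton) = R_f + β × MRP = 2.6827% + 0.7408 × 7.3016% = 8.09%

8.09%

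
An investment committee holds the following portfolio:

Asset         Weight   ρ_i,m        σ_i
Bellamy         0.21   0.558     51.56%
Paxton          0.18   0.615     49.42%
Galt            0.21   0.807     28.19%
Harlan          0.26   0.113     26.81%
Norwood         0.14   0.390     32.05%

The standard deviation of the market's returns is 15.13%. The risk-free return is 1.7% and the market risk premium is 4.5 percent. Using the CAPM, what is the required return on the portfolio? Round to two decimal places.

7.30%

β_Bellamy = 0.558 × 51.56% / 15.13% = 1.9016
β_Paxton = 0.615 × 49.42% / 15.13% = 2.0088
β_Galt = 0.807 × 28.19% / 15.13% = 1.5036
β_Harlan = 0.113 × 26.81% / 15.13% = 0.2002
β_Norwood = 0.390 × 32.05% / 15.13% = 0.8261
β_P = Σ w_i β_i = 0.21×1.9016 + 0.18×2.0088 + 0.21×1.5036 + 0.26×0.2002 + 0.14×0.8261 = 1.2444
E(R_P) = R_f + β_P × MRP = 1.7% + 1.2444 × 4.5% = 7.30%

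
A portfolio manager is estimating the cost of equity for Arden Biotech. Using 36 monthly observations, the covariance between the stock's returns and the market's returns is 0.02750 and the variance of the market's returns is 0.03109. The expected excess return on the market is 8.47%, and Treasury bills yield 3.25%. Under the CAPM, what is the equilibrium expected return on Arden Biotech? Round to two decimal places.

10.74%

β = Cov(R_i, R_m) / Var(R_m) = 0.02750 / 0.03109 = 0.8845
E(R) = R_f + β × MRP = 3.25% + 0.8845 × 8.47% = 10.74%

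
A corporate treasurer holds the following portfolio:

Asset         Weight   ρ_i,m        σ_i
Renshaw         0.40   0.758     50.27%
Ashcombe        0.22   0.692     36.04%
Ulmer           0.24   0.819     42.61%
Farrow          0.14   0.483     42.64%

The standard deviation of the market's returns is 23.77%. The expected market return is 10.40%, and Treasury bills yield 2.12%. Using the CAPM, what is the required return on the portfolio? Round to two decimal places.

13.26%

β_Renshaw = 0.758 × 50.27% / 23.77% = 1.6031
β_Ashcombe = 0.692 × 36.04% / 23.77% = 1.0492
β_Ulmer = 0.819 × 42.61% / 23.77% = 1.4681
β_Farrow = 0.483 × 42.64% / 23.77% = 0.8664
β_P = Σ w_i β_i = 0.40×1.6031 + 0.22×1.0492 + 0.24×1.4681 + 0.14×0.8664 = 1.3457
MRP = 10.40% − 2.12% = 8.28%
E(R_P) = R_f + β_P × MRP = 2.12% + 1.3457 × 8.28% = 13.26%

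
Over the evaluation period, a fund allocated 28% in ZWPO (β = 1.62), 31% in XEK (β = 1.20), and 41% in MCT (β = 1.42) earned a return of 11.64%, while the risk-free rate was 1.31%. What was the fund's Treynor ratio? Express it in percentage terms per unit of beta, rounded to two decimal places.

7.34%

β_P = 0.28×1.62 + 0.31×1.20 + 0.41×1.42 = 1.4078
Treynor = (R_P − R_f) / β_P = (11.64% − 1.31%) / 1.4078 = 10.33% / 1.4078 = 7.34%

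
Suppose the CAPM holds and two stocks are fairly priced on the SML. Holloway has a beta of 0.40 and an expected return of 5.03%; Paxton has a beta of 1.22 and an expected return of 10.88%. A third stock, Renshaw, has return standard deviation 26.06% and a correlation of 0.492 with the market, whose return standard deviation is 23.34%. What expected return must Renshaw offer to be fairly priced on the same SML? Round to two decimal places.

MRP = (10.88% − 5.03%) / (1.22 − 0.40) = 7.1341%
R_f = 5.03% − 0.40 × 7.1341% = 2.1764%
β_Renshaw = ρ·σ_i/σ_m = 0.492 × 26.06 / 23.34 = 0.5493
E(R_Renshaw) = R_f + β × MRP = 2.1764% + 0.5493 × 7.1341% = 6.10%

6.10%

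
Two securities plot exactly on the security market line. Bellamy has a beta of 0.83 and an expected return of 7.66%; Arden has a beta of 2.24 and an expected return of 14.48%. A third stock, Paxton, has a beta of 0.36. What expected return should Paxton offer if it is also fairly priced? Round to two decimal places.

MRP (SML slope) = (14.48% − 7.66%) / (2.24 − 0.83) = 6.82% / 1.41 = 4.8369%
R_f (intercept) = 7.66% − 0.83 × 4.8369% = 3.6454%
E(R_Paxton) = R_f + β × MRP = 3.6454% + 0.36 × 4.8369% = 5.39%

5.39%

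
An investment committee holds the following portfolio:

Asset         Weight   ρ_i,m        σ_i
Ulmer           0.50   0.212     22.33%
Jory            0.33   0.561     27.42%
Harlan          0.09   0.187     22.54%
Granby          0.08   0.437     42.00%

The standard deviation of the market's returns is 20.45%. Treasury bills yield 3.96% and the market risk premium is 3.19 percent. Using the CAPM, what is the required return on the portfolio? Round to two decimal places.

β_Ulmer = 0.212 × 22.33% / 20.45% = 0.2315
β_Jory = 0.561 × 27.42% / 20.45% = 0.7522
β_Harlan = 0.187 × 22.54% / 20.45% = 0.2061
β_Granby = 0.437 × 42.00% / 20.45% = 0.8975
β_P = Σ w_i β_i = 0.50×0.2315 + 0.33×0.7522 + 0.09×0.2061 + 0.08×0.8975 = 0.4543
E(R_P) = R_f + β_P × MRP = 3.96% + 0.4543 × 3.19% = 5.41%

5.41%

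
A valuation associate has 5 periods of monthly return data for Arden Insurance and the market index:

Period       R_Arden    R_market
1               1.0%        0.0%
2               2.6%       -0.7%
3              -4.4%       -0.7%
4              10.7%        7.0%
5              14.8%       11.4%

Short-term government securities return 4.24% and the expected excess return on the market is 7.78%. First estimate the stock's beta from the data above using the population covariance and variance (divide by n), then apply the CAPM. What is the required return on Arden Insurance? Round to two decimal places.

14.49%

Mean R_i = (1.0 + 2.6 − 4.4 + 10.7 + 14.8) / 5 = 4.9400%
Mean R_m = (0.0 − 0.7 − 0.7 + 7.0 + 11.4) / 5 = 3.4000%
Σ(R_i − R̄_i)(R_m − R̄_m) = 160.9000  ⇒  Cov = 160.9000 / 5 = 32.1800
Σ(R_m − R̄_m)² = 122.1400  ⇒  Var(R_m) = 122.1400 / 5 = 24.4280
β = Cov / Var(R_m) = 32.1800 / 24.4280 = 1.3173
E(R) = R_f + β × MRP = 4.24% + 1.3173 × 7.78% = 14.49%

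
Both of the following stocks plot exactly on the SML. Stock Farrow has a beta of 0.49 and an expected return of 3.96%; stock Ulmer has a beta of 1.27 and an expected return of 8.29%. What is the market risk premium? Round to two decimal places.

5.55%

Both satisfy E(R) = R_f + β·MRP, so the slope of the SML is
MRP = (8.29% − 3.96%) / (1.27 − 0.49) = 4.33% / 0.78 = 5.5513%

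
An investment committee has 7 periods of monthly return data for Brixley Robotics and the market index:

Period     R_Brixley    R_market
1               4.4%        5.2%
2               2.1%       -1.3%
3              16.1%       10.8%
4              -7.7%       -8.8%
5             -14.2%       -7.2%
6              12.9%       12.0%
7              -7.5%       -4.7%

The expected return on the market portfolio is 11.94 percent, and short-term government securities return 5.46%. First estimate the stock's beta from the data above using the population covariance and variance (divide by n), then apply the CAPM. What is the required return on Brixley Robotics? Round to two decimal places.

13.62%

Mean R_i = (4.4 + 2.1 + 16.1 − 7.7 − 14.2 + 12.9 − 7.5) / 7 = 0.8714%
Mean R_m = (5.2 − 1.3 + 10.8 − 8.8 − 7.2 + 12.0 − 4.7) / 7 = 0.8571%
Σ(R_i − R̄_i)(R_m − R̄_m) = 548.8514  ⇒  Cov = 548.8514 / 7 = 78.4073
Σ(R_m − R̄_m)² = 435.5971  ⇒  Var(R_m) = 435.5971 / 7 = 62.2282
β = Cov / Var(R_m) = 78.4073 / 62.2282 = 1.2600
MRP = 11.94% − 5.46% = 6.48%
E(R) = R_f + β × MRP = 5.46% + 1.2600 × 6.48% = 13.62%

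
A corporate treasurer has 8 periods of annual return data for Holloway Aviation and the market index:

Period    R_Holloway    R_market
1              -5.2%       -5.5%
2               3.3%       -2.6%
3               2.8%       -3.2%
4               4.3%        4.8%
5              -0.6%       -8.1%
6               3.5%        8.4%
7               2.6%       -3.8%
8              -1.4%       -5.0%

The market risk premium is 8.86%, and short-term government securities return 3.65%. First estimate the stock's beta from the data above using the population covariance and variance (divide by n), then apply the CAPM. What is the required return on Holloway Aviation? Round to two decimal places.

Mean R_i = (-5.2 + 3.3 + 2.8 + 4.3 − 0.6 + 3.5 + 2.6 − 1.4) / 8 = 1.1625%
Mean R_m = (-5.5 − 2.6 − 3.2 + 4.8 − 8.1 + 8.4 − 3.8 − 5.0) / 8 = -1.8750%
Σ(R_i − R̄_i)(R_m − R̄_m) = 80.5175  ⇒  Cov = 80.5175 / 8 = 10.0647
Σ(R_m − R̄_m)² = 217.7750  ⇒  Var(R_m) = 217.7750 / 8 = 27.2219
β = Cov / Var(R_m) = 10.0647 / 27.2219 = 0.3697
E(R) = R_f + β × MRP = 3.65% + 0.3697 × 8.86% = 6.93%

6.93%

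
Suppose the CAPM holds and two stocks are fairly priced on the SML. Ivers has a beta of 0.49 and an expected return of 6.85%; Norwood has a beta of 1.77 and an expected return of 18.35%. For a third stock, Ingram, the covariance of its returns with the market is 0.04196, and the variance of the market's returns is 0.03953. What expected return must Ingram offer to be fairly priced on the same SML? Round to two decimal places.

11.98%

MRP = (18.35% − 6.85%) / (1.77 − 0.49) = 8.9844%
R_f = 6.85% − 0.49 × 8.9844% = 2.4476%
β_Ingram = Cov / Var(R_m) = 0.04196 / 0.03953 = 1.0615
E(R_Ingram) = R_f + β × MRP = 2.4476% + 1.0615 × 8.9844% = 11.98%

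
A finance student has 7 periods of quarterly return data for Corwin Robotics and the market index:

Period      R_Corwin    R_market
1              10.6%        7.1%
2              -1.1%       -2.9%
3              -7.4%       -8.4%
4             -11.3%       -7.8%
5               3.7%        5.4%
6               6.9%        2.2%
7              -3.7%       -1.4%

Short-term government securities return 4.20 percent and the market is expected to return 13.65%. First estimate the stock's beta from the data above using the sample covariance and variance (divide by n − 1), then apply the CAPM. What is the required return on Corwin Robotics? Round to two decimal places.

Mean R_i = (10.6 − 1.1 − 7.4 − 11.3 + 3.7 + 6.9 − 3.7) / 7 = -0.3286%
Mean R_m = (7.1 − 2.9 − 8.4 − 7.8 + 5.4 + 2.2 − 1.4) / 7 = -0.8286%
Σ(R_i − R̄_i)(R_m − R̄_m) = 267.1843  ⇒  Cov = 267.1843 / 6 = 44.5307
Σ(R_m − R̄_m)² = 221.3743  ⇒  Var(R_m) = 221.3743 / 6 = 36.8957
β = Cov / Var(R_m) = 44.5307 / 36.8957 = 1.2069
MRP = 13.65% − 4.20% = 9.45%
E(R) = R_f + β × MRP = 4.20% + 1.2069 × 9.45% = 15.61%

15.61%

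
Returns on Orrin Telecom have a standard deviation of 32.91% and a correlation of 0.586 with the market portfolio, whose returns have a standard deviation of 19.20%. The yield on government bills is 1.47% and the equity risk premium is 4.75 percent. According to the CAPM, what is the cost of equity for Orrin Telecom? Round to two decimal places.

6.24%

β = ρ × σ_i / σ_m = 0.586 × 32.91% / 19.20% = 1.0044
E(R) = 1.47% + 1.0044 × 4.75% = 6.24%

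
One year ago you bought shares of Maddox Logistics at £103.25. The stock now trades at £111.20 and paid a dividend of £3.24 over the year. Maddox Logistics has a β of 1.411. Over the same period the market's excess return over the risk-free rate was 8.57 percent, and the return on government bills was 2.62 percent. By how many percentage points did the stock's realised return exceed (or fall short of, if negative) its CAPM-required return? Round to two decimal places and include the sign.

-3.87%

Realised HPR = (P1 + D1 − P0) / P0 = (111.20 + 3.24 − 103.25) / 103.25 = 11.19 / 103.25 = 10.8378%
CAPM required = R_f + β·MRP = 2.62% + 1.411 × 8.57% = 14.71227%
α = realised − required = 10.8378% − 14.71227% = -3.87%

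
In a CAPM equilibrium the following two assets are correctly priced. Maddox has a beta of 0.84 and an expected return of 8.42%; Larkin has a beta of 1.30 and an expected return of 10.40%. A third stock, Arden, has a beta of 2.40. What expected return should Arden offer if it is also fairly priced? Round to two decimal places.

MRP (SML slope) = (10.40% − 8.42%) / (1.30 − 0.84) = 1.98% / 0.46 = 4.3043%
R_f (intercept) = 8.42% − 0.84 × 4.3043% = 4.8044%
E(R_Arden) = R_f + β × MRP = 4.8044% + 2.40 × 4.3043% = 15.13%

15.13%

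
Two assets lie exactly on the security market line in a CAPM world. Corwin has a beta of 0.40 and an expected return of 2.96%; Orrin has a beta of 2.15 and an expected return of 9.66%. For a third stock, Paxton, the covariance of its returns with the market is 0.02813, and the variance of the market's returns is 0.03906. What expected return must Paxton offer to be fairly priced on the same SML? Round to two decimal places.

4.19%

MRP = (9.66% − 2.96%) / (2.15 − 0.40) = 3.8286%
R_f = 2.96% − 0.40 × 3.8286% = 1.4286%
β_Paxton = Cov / Var(R_m) = 0.02813 / 0.03906 = 0.7202
E(R_Paxton) = R_f + β × MRP = 1.4286% + 0.7202 × 3.8286% = 4.19%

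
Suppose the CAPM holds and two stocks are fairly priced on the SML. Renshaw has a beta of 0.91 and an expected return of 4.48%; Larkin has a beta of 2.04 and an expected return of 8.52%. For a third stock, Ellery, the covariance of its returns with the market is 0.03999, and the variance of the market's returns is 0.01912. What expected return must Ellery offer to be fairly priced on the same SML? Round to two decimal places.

MRP = (8.52% − 4.48%) / (2.04 − 0.91) = 3.5752%
R_f = 4.48% − 0.91 × 3.5752% = 1.2266%
β_Ellery = Cov / Var(R_m) = 0.03999 / 0.01912 = 2.0915
E(R_Ellery) = R_f + β × MRP = 1.2266% + 2.0915 × 3.5752% = 8.70%

8.70%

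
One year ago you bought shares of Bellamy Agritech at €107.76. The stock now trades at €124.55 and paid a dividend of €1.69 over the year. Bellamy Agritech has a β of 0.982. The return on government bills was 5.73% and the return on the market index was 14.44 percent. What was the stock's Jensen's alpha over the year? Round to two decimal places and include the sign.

Realised HPR = (P1 + D1 − P0) / P0 = (124.55 + 1.69 − 107.76) / 107.76 = 18.48 / 107.76 = 17.1492%
MRP = 14.44% − 5.73% = 8.71%
CAPM required = R_f + β·MRP = 5.73% + 0.982 × 8.71% = 14.28322%
α = realised − required = 17.1492% − 14.28322% = +2.87%

+2.87%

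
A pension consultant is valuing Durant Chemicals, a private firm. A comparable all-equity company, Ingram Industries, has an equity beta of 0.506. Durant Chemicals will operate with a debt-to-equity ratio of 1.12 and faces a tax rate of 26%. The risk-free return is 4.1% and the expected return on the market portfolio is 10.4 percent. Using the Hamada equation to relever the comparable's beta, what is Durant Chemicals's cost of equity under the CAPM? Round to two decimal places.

9.93%

β_L = β_U × [1 + (1 − t)(D/E)] = 0.506 × [1 + (1 − 0.26) × 1.12]
    = 0.506 × [1 + 0.74 × 1.12] = 0.506 × 1.8288 = 0.9254
MRP = 10.4% − 4.1% = 6.30%
E(R) = R_f + β_L × MRP = 4.1% + 0.9254 × 6.3% = 9.93%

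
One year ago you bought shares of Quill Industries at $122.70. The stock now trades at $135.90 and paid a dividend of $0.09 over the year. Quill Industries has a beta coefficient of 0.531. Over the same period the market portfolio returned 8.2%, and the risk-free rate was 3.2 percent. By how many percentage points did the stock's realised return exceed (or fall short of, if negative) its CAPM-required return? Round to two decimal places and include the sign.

Realised HPR = (P1 + D1 − P0) / P0 = (135.90 + 0.09 − 122.70) / 122.70 = 13.29 / 122.70 = 10.8313%
MRP = 8.2% − 3.2% = 5.00%
CAPM required = R_f + β·MRP = 3.2% + 0.531 × 5.0% = 5.8550%
α = realised − required = 10.8313% − 5.8550% = +4.98%

+4.98%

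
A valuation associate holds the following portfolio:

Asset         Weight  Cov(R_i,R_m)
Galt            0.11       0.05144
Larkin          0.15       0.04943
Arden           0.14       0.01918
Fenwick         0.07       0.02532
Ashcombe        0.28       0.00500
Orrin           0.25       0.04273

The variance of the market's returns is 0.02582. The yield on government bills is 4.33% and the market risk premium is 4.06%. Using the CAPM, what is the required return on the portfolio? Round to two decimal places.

8.99%

β_Galt = 0.05144 / 0.02582 = 1.9923
β_Larkin = 0.04943 / 0.02582 = 1.9144
β_Arden = 0.01918 / 0.02582 = 0.7428
β_Fenwick = 0.02532 / 0.02582 = 0.9806
β_Ashcombe = 0.00500 / 0.02582 = 0.1936
β_Orrin = 0.04273 / 0.02582 = 1.6549
β_P = Σ w_i β_i = 0.11×1.9923 + 0.15×1.9144 + 0.14×0.7428 + 0.07×0.9806 + 0.28×0.1936 + 0.25×1.6549 = 1.1469
E(R_P) = R_f + β_P × MRP = 4.33% + 1.1469 × 4.06% = 8.99%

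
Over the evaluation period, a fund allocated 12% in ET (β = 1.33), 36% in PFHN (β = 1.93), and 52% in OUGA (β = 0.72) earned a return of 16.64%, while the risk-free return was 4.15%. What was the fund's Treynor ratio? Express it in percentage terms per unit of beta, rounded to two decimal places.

β_P = 0.12×1.33 + 0.36×1.93 + 0.52×0.72 = 1.2288
Treynor = (R_P − R_f) / β_P = (16.64% − 4.15%) / 1.2288 = 12.49% / 1.2288 = 10.16%

10.16%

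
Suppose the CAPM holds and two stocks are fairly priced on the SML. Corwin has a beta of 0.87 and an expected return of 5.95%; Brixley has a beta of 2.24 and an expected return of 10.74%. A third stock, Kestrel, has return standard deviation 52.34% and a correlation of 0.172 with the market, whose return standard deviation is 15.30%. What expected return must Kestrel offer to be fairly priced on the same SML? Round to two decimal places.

MRP = (10.74% − 5.95%) / (2.24 − 0.87) = 3.4964%
R_f = 5.95% − 0.87 × 3.4964% = 2.9081%
β_Kestrel = ρ·σ_i/σ_m = 0.172 × 52.34 / 15.30 = 0.5884
E(R_Kestrel) = R_f + β × MRP = 2.9081% + 0.5884 × 3.4964% = 4.97%

4.97%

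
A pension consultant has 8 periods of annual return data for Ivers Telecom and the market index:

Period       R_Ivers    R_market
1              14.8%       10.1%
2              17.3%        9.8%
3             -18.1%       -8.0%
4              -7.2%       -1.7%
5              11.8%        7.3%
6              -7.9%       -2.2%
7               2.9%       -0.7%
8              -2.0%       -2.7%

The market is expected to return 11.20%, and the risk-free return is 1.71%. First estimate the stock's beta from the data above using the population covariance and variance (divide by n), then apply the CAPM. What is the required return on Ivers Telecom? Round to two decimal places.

Mean R_i = (14.8 + 17.3 − 18.1 − 7.2 + 11.8 − 7.9 + 2.9 − 2.0) / 8 = 1.4500%
Mean R_m = (10.1 + 9.8 − 8.0 − 1.7 + 7.3 − 2.2 − 0.7 − 2.7) / 8 = 1.4875%
Σ(R_i − R̄_i)(R_m − R̄_m) = 565.6950  ⇒  Cov = 565.6950 / 8 = 70.7119
Σ(R_m − R̄_m)² = 313.1488  ⇒  Var(R_m) = 313.1488 / 8 = 39.1436
β = Cov / Var(R_m) = 70.7119 / 39.1436 = 1.8065
MRP = 11.20% − 1.71% = 9.49%
E(R) = R_f + β × MRP = 1.71% + 1.8065 × 9.49% = 18.85%

18.85%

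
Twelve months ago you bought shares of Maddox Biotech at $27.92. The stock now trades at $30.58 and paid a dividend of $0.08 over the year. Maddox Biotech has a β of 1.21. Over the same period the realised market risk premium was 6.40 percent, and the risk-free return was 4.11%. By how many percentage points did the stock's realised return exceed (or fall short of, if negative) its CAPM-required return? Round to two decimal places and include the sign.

-2.04%

Realised HPR = (P1 + D1 − P0) / P0 = (30.58 + 0.08 − 27.92) / 27.92 = 2.74 / 27.92 = 9.8138%
CAPM required = R_f + β·MRP = 4.11% + 1.21 × 6.40% = 11.8540%
α = realised − required = 9.8138% − 11.8540% = -2.04%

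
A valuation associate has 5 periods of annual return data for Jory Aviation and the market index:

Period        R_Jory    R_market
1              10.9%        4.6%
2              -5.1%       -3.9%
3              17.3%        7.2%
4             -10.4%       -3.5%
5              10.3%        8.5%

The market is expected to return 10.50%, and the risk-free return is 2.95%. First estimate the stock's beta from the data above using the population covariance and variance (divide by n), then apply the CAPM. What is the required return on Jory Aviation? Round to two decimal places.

16.99%

Mean R_i = (10.9 − 5.1 + 17.3 − 10.4 + 10.3) / 5 = 4.6000%
Mean R_m = (4.6 − 3.9 + 7.2 − 3.5 + 8.5) / 5 = 2.5800%
Σ(R_i − R̄_i)(R_m − R̄_m) = 259.2000  ⇒  Cov = 259.2000 / 5 = 51.8400
Σ(R_m − R̄_m)² = 139.4280  ⇒  Var(R_m) = 139.4280 / 5 = 27.8856
β = Cov / Var(R_m) = 51.8400 / 27.8856 = 1.8590
MRP = 10.50% − 2.95% = 7.55%
E(R) = R_f + β × MRP = 2.95% + 1.8590 × 7.55% = 16.99%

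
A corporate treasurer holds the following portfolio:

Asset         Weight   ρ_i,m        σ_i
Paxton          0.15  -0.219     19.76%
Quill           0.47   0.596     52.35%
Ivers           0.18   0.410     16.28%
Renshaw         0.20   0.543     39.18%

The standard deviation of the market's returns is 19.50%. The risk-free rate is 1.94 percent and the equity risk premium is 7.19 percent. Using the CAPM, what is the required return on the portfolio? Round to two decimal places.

9.12%

β_Paxton = -0.219 × 19.76% / 19.50% = -0.2219
β_Quill = 0.596 × 52.35% / 19.50% = 1.6000
β_Ivers = 0.410 × 16.28% / 19.50% = 0.3423
β_Renshaw = 0.543 × 39.18% / 19.50% = 1.0910
β_P = Σ w_i β_i = 0.15×-0.2219 + 0.47×1.6000 + 0.18×0.3423 + 0.20×1.0910 = 0.9985
E(R_P) = R_f + β_P × MRP = 1.94% + 0.9985 × 7.19% = 9.12%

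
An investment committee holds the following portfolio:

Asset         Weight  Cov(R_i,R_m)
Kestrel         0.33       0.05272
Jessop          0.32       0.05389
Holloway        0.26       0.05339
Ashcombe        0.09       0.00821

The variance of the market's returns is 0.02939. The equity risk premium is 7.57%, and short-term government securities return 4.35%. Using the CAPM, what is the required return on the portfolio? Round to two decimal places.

β_Kestrel = 0.05272 / 0.02939 = 1.7938
β_Jessop = 0.05389 / 0.02939 = 1.8336
β_Holloway = 0.05339 / 0.02939 = 1.8166
β_Ashcombe = 0.00821 / 0.02939 = 0.2793
β_P = Σ w_i β_i = 0.33×1.7938 + 0.32×1.8336 + 0.26×1.8166 + 0.09×0.2793 = 1.6762
E(R_P) = R_f + β_P × MRP = 4.35% + 1.6762 × 7.57% = 17.04%

17.04%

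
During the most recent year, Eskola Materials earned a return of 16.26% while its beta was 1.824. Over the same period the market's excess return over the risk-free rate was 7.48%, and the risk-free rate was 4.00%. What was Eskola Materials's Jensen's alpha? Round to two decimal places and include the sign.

CAPM benchmark = R_f + β(R_m − R_f) = 4.00% + 1.824 × 7.48% = 17.64352%
α = actual − benchmark = 16.26% − 17.64352% = -1.38%

-1.38%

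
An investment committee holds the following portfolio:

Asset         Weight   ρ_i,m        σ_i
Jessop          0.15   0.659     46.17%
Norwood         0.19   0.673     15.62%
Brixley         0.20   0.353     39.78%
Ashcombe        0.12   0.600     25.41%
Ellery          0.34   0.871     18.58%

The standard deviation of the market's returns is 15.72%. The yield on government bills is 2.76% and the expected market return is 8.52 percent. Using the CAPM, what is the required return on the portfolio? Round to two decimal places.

8.88%

β_Jessop = 0.659 × 46.17% / 15.72% = 1.9355
β_Norwood = 0.673 × 15.62% / 15.72% = 0.6687
β_Brixley = 0.353 × 39.78% / 15.72% = 0.8933
β_Ashcombe = 0.600 × 25.41% / 15.72% = 0.9698
β_Ellery = 0.871 × 18.58% / 15.72% = 1.0295
β_P = Σ w_i β_i = 0.15×1.9355 + 0.19×0.6687 + 0.20×0.8933 + 0.12×0.9698 + 0.34×1.0295 = 1.0624
MRP = 8.52% − 2.76% = 5.76%
E(R_P) = R_f + β_P × MRP = 2.76% + 1.0624 × 5.76% = 8.88%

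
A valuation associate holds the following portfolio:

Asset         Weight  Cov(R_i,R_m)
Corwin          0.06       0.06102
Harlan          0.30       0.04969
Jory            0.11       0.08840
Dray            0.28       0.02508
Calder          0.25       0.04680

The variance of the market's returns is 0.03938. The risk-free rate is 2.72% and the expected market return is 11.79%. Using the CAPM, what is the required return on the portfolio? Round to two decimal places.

13.55%

β_Corwin = 0.06102 / 0.03938 = 1.5495
β_Harlan = 0.04969 / 0.03938 = 1.2618
β_Jory = 0.08840 / 0.03938 = 2.2448
β_Dray = 0.02508 / 0.03938 = 0.6369
β_Calder = 0.04680 / 0.03938 = 1.1884
β_P = Σ w_i β_i = 0.06×1.5495 + 0.30×1.2618 + 0.11×2.2448 + 0.28×0.6369 + 0.25×1.1884 = 1.1939
MRP = 11.79% − 2.72% = 9.07%
E(R_P) = R_f + β_P × MRP = 2.72% + 1.1939 × 9.07% = 13.55%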